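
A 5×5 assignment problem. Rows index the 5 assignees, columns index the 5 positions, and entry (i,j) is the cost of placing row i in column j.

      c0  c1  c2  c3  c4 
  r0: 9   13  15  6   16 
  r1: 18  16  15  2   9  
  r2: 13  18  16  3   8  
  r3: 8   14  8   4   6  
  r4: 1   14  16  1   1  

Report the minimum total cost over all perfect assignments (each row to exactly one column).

Minimum assignment cost: 32

optimal assignment: row0→col1 (cost 13), row1→col3 (cost 2), row2→col4 (cost 8), row3→col2 (cost 8), row4→col0 (cost 1)
total = 13 + 2 + 8 + 8 + 1 = 32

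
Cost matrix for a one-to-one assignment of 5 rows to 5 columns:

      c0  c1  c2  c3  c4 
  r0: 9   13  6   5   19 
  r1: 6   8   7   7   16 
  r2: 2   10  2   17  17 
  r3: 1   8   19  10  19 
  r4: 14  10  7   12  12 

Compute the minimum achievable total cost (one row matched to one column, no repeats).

optimal assignment: row0→col3 (cost 5), row1→col1 (cost 8), row2→col2 (cost 2), row3→col0 (cost 1), row4→col4 (cost 12)
total = 5 + 8 + 2 + 1 + 12 = 28

Minimum assignment cost: 28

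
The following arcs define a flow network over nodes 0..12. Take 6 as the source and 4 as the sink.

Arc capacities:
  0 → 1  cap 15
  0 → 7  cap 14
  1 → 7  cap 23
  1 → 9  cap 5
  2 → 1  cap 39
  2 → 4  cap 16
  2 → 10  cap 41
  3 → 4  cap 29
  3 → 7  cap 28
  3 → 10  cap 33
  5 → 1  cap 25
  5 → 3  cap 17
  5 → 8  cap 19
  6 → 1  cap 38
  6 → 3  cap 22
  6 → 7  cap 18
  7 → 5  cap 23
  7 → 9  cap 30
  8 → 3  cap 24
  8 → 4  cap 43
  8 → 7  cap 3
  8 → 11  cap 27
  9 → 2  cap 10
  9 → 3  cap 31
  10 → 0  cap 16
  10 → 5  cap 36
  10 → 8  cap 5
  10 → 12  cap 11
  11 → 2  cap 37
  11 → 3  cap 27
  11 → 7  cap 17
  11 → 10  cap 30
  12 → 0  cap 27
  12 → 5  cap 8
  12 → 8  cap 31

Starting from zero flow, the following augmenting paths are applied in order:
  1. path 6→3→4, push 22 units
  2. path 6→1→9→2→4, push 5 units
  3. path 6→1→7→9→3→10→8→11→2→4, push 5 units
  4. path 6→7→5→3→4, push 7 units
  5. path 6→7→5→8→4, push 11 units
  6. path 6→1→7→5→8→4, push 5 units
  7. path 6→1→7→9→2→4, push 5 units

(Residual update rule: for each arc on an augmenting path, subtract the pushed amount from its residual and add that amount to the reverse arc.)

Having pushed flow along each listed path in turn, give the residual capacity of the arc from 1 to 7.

after path 1 (6→3→4, push 22): res(1,7)=23
after path 2 (6→1→9→2→4, push 5): res(1,7)=23
after path 3 (6→1→7→9→3→10→8→11→2→4, push 5): res(1,7)=18
after path 4 (6→7→5→3→4, push 7): res(1,7)=18
after path 5 (6→7→5→8→4, push 11): res(1,7)=18
after path 6 (6→1→7→5→8→4, push 5): res(1,7)=13
after path 7 (6→1→7→9→2→4, push 5): res(1,7)=8

Residual capacity of (1,7): 8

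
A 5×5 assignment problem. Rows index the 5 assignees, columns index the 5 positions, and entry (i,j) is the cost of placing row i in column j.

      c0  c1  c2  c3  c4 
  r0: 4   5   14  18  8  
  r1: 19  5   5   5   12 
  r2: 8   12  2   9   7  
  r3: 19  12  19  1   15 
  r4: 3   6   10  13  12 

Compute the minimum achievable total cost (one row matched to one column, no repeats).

Minimum assignment cost: 19

optimal assignment: row0→col4 (cost 8), row1→col1 (cost 5), row2→col2 (cost 2), row3→col3 (cost 1), row4→col0 (cost 3)
total = 8 + 5 + 2 + 1 + 3 = 19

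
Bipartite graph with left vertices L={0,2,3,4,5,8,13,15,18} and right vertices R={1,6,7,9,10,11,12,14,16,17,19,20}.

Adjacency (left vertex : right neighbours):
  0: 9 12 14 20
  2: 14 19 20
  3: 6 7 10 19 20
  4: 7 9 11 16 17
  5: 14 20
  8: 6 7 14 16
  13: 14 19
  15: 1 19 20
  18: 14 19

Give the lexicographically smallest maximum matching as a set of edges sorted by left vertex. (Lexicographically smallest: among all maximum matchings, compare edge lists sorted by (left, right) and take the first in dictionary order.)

Lex-smallest maximum matching: {(0,9), (2,14), (3,6), (4,7), (5,20), (8,16), (13,19), (15,1)}

|M| = 8 (so the lex-smallest maximum matching has 8 edges)
process left vertices in ascending order; for each, take the smallest-labelled available neighbour that still permits 8 edges overall, or leave it unmatched if none does
lex-smallest matching: {0-9, 2-14, 3-6, 4-7, 5-20, 8-16, 13-19, 15-1}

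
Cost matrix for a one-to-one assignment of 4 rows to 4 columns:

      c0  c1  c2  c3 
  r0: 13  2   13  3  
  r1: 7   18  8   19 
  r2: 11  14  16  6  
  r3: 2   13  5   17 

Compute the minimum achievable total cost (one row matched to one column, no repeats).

Minimum assignment cost: 18

optimal assignment: row0→col1 (cost 2), row1→col2 (cost 8), row2→col3 (cost 6), row3→col0 (cost 2)
total = 2 + 8 + 6 + 2 = 18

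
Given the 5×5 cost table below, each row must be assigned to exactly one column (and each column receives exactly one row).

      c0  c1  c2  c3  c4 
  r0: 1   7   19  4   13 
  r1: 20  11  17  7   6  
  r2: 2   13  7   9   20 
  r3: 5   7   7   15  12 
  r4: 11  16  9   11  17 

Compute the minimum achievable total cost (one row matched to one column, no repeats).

optimal assignment: row0→col3 (cost 4), row1→col4 (cost 6), row2→col0 (cost 2), row3→col1 (cost 7), row4→col2 (cost 9)
total = 4 + 6 + 2 + 7 + 9 = 28

Minimum assignment cost: 28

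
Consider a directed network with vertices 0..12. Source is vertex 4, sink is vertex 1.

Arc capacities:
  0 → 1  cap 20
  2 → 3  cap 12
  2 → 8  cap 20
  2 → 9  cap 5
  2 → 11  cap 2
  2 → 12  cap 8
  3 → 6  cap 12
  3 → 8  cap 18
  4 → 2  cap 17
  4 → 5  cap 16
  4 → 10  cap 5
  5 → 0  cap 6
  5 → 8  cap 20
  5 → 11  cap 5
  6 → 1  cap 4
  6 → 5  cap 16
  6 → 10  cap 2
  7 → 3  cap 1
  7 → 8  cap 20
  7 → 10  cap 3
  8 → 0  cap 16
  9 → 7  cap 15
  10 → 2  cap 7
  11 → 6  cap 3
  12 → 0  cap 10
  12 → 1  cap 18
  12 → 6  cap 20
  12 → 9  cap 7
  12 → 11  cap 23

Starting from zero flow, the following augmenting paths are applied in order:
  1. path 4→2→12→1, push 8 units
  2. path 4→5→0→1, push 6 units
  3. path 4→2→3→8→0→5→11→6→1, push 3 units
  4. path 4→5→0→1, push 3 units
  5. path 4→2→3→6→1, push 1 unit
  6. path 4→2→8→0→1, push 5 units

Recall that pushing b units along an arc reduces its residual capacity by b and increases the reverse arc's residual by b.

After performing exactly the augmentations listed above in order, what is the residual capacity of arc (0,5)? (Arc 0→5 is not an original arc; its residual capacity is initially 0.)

Residual capacity of (0,5): 6

after path 1 (4→2→12→1, push 8): res(0,5)=0
after path 2 (4→5→0→1, push 6): res(0,5)=6
after path 3 (4→2→3→8→0→5→11→6→1, push 3): res(0,5)=3
after path 4 (4→5→0→1, push 3): res(0,5)=6
after path 5 (4→2→3→6→1, push 1): res(0,5)=6
after path 6 (4→2→8→0→1, push 5): res(0,5)=6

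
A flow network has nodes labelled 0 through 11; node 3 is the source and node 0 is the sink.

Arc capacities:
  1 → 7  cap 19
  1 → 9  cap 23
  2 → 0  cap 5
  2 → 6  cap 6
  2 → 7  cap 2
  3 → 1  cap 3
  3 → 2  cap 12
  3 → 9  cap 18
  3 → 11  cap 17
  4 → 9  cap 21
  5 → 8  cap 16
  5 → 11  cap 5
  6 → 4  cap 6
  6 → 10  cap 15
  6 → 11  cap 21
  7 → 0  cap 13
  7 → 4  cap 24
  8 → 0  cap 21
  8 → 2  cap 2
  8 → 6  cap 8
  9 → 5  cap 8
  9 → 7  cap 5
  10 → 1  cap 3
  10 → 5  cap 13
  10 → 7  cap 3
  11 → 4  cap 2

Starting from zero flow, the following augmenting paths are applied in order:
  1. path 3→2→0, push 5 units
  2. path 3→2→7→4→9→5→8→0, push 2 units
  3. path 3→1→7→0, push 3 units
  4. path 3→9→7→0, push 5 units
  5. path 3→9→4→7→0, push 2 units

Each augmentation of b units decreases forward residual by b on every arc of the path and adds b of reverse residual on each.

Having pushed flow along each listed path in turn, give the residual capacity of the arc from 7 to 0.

after path 1 (3→2→0, push 5): res(7,0)=13
after path 2 (3→2→7→4→9→5→8→0, push 2): res(7,0)=13
after path 3 (3→1→7→0, push 3): res(7,0)=10
after path 4 (3→9→7→0, push 5): res(7,0)=5
after path 5 (3→9→4→7→0, push 2): res(7,0)=3

Residual capacity of (7,0): 3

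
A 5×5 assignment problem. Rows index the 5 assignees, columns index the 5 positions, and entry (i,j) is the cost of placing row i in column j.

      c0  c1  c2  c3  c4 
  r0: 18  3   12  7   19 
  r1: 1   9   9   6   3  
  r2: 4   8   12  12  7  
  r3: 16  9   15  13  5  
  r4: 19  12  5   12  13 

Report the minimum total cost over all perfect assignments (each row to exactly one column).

optimal assignment: row0→col1 (cost 3), row1→col3 (cost 6), row2→col0 (cost 4), row3→col4 (cost 5), row4→col2 (cost 5)
total = 3 + 6 + 4 + 5 + 5 = 23

Minimum assignment cost: 23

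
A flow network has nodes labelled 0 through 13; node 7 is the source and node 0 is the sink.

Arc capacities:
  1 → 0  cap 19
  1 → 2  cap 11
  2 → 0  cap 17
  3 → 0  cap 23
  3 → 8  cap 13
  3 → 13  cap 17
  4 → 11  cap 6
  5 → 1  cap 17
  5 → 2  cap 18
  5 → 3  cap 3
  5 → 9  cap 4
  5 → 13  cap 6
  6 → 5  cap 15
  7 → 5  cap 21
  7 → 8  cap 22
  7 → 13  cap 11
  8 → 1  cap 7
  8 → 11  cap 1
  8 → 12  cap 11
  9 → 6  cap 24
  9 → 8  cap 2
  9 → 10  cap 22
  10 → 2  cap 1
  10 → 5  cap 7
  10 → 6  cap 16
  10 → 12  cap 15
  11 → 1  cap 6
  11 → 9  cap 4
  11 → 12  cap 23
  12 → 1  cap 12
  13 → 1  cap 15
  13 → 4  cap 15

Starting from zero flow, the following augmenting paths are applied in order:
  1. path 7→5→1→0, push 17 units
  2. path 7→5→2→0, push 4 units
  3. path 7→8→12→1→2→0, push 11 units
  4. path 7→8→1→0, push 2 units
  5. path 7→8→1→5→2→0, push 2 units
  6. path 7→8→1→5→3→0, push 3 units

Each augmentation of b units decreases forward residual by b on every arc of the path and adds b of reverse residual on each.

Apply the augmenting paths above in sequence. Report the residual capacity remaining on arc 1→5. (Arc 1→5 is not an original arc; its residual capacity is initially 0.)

after path 1 (7→5→1→0, push 17): res(1,5)=17
after path 2 (7→5→2→0, push 4): res(1,5)=17
after path 3 (7→8→12→1→2→0, push 11): res(1,5)=17
after path 4 (7→8→1→0, push 2): res(1,5)=17
after path 5 (7→8→1→5→2→0, push 2): res(1,5)=15
after path 6 (7→8→1→5→3→0, push 3): res(1,5)=12

Residual capacity of (1,5): 12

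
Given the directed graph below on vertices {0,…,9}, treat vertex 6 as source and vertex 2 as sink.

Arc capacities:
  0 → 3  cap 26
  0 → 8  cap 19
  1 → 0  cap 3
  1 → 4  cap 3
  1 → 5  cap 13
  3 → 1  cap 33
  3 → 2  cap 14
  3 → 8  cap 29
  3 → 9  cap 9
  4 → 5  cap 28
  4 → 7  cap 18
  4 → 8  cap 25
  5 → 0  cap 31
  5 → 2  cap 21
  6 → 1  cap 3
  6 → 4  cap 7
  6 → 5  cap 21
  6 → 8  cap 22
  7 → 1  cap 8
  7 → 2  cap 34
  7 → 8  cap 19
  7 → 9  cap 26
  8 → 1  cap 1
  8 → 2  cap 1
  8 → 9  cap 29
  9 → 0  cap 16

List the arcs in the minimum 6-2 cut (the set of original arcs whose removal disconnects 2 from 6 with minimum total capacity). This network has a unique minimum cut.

augment #1: 6→5→2 push 21
augment #2: 6→8→2 push 1
augment #3: 6→4→7→2 push 7
augment #4: 6→1→0→3→2 push 3
augment #5: 6→8→1→4→7→2 push 1
augment #6: 6→8→9→0→3→2 push 11
augment #7: 6→8→9→0→1→4→7→2 push 2
max flow = 46; residual-reachable set from 6 gives S-side
cut edges (S→T): {(1,4), (3,2), (5,2), (6,4), (8,2)} total cap 46

Min-cut arcs: {(1,4), (3,2), (5,2), (6,4), (8,2)} (total capacity 46)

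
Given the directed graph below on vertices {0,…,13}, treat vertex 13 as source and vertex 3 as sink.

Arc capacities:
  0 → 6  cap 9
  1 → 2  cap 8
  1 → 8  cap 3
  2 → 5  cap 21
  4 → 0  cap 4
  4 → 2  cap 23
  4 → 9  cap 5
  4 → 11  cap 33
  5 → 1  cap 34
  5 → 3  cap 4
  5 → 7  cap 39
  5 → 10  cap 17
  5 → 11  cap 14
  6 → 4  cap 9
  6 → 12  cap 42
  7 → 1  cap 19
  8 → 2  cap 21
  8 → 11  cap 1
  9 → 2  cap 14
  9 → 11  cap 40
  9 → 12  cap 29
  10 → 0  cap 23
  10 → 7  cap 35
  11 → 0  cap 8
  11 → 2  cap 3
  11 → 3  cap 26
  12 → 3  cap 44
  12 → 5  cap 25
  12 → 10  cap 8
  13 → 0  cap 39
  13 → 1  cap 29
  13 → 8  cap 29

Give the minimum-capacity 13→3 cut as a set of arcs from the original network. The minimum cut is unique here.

Min-cut arcs: {(0,6), (5,3), (5,11), (8,11)} (total capacity 28)

augment #1: 13→8→11→3 push 1
augment #2: 13→0→6→12→3 push 9
augment #3: 13→1→2→5→3 push 4
augment #4: 13→1→2→5→11→3 push 4
augment #5: 13→8→2→5→11→3 push 10
max flow = 28; residual-reachable set from 13 gives S-side
cut edges (S→T): {(0,6), (5,3), (5,11), (8,11)} total cap 28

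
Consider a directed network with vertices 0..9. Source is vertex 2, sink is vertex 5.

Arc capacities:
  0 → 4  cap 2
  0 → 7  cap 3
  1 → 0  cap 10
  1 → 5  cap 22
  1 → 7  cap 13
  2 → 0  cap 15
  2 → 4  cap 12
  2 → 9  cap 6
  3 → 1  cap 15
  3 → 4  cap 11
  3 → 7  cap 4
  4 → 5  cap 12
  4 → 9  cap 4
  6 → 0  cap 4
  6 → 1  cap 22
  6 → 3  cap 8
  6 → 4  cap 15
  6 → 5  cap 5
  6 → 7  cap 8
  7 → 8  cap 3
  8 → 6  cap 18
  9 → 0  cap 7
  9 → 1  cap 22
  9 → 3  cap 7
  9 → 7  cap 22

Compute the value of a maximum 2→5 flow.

Maximum flow value: 23

augment #1: 2→4→5 bottleneck 12, total now 12
augment #2: 2→9→1→5 bottleneck 6, total now 18
augment #3: 2→0→4→9→1→5 bottleneck 2, total now 20
augment #4: 2→0→7→8→6→5 bottleneck 3, total now 23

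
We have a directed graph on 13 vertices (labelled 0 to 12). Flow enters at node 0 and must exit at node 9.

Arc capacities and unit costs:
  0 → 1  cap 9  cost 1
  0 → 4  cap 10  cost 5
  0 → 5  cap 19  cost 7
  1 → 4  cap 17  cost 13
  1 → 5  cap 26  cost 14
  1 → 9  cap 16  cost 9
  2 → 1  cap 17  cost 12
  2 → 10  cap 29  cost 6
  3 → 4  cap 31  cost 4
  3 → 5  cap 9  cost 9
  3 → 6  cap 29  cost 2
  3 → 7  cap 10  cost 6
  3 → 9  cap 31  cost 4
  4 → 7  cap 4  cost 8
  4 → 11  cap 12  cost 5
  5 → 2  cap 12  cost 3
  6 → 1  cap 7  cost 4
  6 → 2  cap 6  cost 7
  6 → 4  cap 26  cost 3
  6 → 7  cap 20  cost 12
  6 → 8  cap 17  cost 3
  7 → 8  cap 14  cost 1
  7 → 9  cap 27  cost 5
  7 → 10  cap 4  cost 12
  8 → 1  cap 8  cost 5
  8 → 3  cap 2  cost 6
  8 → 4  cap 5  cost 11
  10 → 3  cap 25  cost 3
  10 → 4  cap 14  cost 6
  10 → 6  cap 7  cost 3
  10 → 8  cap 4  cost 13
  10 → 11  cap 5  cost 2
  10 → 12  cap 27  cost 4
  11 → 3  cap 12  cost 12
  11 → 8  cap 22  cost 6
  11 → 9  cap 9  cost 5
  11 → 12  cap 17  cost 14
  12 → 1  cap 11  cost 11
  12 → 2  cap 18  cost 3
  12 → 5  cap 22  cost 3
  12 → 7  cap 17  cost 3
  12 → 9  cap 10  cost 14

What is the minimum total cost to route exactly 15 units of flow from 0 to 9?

Minimum cost for 15 units: 180

shortest-cost path #1: 0→1→9 push 9 @ unit cost 10 (adds 90)
shortest-cost path #2: 0→4→11→9 push 6 @ unit cost 15 (adds 90)
total cost = 180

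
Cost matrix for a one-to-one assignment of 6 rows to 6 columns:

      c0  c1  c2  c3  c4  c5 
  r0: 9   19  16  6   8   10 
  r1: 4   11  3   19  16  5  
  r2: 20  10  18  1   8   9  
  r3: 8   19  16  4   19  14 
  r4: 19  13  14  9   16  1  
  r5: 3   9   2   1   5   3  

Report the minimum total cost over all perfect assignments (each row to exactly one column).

one of 2 optimal assignments: row0→col4 (cost 8), row1→col0 (cost 4), row2→col1 (cost 10), row3→col3 (cost 4), row4→col5 (cost 1), row5→col2 (cost 2)
total = 8 + 4 + 10 + 4 + 1 + 2 = 29

Minimum assignment cost: 29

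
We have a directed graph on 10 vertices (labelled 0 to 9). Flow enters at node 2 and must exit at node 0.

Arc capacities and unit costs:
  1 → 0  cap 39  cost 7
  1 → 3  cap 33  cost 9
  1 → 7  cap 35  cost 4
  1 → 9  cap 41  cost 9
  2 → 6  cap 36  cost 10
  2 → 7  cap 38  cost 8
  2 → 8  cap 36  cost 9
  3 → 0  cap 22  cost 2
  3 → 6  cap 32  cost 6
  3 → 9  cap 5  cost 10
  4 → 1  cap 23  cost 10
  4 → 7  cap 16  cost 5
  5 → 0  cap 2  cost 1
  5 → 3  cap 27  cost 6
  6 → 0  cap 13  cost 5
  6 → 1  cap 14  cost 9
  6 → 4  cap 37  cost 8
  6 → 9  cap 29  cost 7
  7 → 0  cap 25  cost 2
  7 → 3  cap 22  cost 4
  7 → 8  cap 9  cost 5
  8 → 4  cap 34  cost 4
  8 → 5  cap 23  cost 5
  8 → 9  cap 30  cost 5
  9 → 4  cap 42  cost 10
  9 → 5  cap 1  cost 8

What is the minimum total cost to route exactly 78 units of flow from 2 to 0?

shortest-cost path #1: 2→7→0 push 25 @ unit cost 10 (adds 250)
shortest-cost path #2: 2→7→3→0 push 13 @ unit cost 14 (adds 182)
shortest-cost path #3: 2→6→0 push 13 @ unit cost 15 (adds 195)
shortest-cost path #4: 2→8→5→0 push 2 @ unit cost 15 (adds 30)
shortest-cost path #5: 2→8→5→3→0 push 9 @ unit cost 22 (adds 198)
shortest-cost path #6: 2→6→1→0 push 14 @ unit cost 26 (adds 364)
shortest-cost path #7: 2→8→4→1→0 push 2 @ unit cost 30 (adds 60)
total cost = 1279

Minimum cost for 78 units: 1279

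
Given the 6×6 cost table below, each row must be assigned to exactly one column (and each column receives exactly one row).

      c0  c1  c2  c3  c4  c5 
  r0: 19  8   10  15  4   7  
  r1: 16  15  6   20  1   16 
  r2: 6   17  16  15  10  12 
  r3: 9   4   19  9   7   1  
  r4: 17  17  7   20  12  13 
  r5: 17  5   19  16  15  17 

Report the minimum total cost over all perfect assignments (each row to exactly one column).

Minimum assignment cost: 35

one of 2 optimal assignments: row0→col3 (cost 15), row1→col4 (cost 1), row2→col0 (cost 6), row3→col5 (cost 1), row4→col2 (cost 7), row5→col1 (cost 5)
total = 15 + 1 + 6 + 1 + 7 + 5 = 35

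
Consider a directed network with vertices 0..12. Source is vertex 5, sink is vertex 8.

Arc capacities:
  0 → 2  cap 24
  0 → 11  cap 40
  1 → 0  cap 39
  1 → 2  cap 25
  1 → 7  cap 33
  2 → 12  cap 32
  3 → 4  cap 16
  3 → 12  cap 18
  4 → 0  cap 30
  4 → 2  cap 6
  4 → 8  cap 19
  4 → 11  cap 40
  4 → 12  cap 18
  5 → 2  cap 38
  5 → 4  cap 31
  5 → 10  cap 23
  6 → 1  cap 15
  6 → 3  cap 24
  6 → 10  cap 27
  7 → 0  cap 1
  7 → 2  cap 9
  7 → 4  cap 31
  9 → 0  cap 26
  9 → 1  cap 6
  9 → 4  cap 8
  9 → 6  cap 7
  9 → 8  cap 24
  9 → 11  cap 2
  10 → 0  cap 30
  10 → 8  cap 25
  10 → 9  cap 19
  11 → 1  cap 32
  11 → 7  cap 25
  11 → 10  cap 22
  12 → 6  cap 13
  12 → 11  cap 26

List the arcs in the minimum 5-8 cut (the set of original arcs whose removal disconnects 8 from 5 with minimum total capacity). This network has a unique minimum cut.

augment #1: 5→4→8 push 19
augment #2: 5→10→8 push 23
augment #3: 5→4→11→10→8 push 2
augment #4: 5→4→11→10→9→8 push 10
augment #5: 5→2→12→6→10→9→8 push 9
max flow = 63; residual-reachable set from 5 gives S-side
cut edges (S→T): {(4,8), (10,8), (10,9)} total cap 63

Min-cut arcs: {(4,8), (10,8), (10,9)} (total capacity 63)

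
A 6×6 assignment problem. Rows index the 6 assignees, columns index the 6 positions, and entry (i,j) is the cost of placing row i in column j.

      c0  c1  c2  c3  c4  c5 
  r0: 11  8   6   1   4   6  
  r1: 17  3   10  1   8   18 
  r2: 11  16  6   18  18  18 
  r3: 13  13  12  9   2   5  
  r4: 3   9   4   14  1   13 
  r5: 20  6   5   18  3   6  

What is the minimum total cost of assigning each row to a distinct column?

Minimum assignment cost: 21

one of 2 optimal assignments: row0→col3 (cost 1), row1→col1 (cost 3), row2→col2 (cost 6), row3→col4 (cost 2), row4→col0 (cost 3), row5→col5 (cost 6)
total = 1 + 3 + 6 + 2 + 3 + 6 = 21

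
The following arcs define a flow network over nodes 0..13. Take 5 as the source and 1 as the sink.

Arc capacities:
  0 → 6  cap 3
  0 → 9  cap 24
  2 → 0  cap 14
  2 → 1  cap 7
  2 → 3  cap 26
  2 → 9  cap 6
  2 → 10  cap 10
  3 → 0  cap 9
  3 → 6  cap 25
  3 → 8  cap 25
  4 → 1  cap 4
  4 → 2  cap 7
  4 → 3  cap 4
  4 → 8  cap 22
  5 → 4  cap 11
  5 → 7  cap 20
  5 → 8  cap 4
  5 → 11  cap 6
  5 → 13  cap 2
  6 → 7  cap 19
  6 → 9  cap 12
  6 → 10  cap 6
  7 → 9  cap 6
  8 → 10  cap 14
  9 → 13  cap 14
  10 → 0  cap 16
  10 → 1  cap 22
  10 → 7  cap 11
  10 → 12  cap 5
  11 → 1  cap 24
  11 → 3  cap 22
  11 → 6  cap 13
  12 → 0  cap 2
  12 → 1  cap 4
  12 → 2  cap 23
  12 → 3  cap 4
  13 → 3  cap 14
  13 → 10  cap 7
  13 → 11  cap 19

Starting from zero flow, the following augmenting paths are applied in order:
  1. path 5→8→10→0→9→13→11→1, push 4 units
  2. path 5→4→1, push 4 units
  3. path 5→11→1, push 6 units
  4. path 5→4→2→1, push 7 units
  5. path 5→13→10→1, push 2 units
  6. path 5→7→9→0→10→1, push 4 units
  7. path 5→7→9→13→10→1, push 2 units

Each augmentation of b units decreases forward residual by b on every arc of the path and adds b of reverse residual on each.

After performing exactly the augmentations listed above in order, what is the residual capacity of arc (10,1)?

after path 1 (5→8→10→0→9→13→11→1, push 4): res(10,1)=22
after path 2 (5→4→1, push 4): res(10,1)=22
after path 3 (5→11→1, push 6): res(10,1)=22
after path 4 (5→4→2→1, push 7): res(10,1)=22
after path 5 (5→13→10→1, push 2): res(10,1)=20
after path 6 (5→7→9→0→10→1, push 4): res(10,1)=16
after path 7 (5→7→9→13→10→1, push 2): res(10,1)=14

Residual capacity of (10,1): 14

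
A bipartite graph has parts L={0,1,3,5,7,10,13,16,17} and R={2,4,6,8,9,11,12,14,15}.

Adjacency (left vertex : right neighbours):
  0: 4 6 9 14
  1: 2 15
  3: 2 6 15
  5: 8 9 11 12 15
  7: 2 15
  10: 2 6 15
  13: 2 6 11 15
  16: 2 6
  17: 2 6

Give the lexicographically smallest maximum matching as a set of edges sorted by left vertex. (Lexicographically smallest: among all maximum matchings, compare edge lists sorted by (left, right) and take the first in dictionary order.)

|M| = 6 (so the lex-smallest maximum matching has 6 edges)
process left vertices in ascending order; for each, take the smallest-labelled available neighbour that still permits 6 edges overall, or leave it unmatched if none does
lex-smallest matching: {0-4, 1-2, 3-6, 5-8, 7-15, 13-11}

Lex-smallest maximum matching: {(0,4), (1,2), (3,6), (5,8), (7,15), (13,11)}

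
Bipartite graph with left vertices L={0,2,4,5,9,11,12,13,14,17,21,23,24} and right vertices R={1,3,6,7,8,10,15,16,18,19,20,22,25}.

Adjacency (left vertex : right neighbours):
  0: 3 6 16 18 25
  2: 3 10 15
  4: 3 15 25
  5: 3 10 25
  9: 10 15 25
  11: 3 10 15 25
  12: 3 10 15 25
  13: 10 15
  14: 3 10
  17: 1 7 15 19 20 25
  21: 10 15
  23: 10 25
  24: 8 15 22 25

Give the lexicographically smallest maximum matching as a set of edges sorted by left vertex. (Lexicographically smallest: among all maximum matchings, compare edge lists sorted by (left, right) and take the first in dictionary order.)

Lex-smallest maximum matching: {(0,6), (2,3), (4,15), (5,10), (9,25), (17,1), (24,8)}

|M| = 7 (so the lex-smallest maximum matching has 7 edges)
process left vertices in ascending order; for each, take the smallest-labelled available neighbour that still permits 7 edges overall, or leave it unmatched if none does
lex-smallest matching: {0-6, 2-3, 4-15, 5-10, 9-25, 17-1, 24-8}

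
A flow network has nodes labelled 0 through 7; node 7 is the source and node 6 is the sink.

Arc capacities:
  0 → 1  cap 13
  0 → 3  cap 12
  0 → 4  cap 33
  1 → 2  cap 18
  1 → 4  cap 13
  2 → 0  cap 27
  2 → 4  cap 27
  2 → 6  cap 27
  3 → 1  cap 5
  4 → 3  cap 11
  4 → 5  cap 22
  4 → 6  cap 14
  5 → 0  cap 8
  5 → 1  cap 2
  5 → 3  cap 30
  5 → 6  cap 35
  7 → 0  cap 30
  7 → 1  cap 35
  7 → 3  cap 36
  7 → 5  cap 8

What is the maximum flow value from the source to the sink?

Maximum flow value: 62

augment #1: 7→5→6 bottleneck 8, total now 8
augment #2: 7→0→4→6 bottleneck 14, total now 22
augment #3: 7→1→2→6 bottleneck 18, total now 40
augment #4: 7→0→4→5→6 bottleneck 16, total now 56
augment #5: 7→1→4→5→6 bottleneck 6, total now 62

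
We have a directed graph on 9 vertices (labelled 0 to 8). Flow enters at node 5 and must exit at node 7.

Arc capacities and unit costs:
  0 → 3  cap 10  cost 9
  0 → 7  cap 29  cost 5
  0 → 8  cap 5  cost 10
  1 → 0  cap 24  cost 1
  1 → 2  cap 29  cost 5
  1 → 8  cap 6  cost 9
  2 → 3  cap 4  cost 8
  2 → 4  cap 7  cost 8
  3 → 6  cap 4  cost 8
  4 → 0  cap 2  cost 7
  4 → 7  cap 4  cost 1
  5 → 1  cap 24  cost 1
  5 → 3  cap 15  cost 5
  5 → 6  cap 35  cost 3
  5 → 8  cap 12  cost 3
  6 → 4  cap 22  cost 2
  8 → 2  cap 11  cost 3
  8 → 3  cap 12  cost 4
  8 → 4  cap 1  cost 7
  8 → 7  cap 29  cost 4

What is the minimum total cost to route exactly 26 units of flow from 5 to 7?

shortest-cost path #1: 5→6→4→7 push 4 @ unit cost 6 (adds 24)
shortest-cost path #2: 5→8→7 push 12 @ unit cost 7 (adds 84)
shortest-cost path #3: 5→1→0→7 push 10 @ unit cost 7 (adds 70)
total cost = 178

Minimum cost for 26 units: 178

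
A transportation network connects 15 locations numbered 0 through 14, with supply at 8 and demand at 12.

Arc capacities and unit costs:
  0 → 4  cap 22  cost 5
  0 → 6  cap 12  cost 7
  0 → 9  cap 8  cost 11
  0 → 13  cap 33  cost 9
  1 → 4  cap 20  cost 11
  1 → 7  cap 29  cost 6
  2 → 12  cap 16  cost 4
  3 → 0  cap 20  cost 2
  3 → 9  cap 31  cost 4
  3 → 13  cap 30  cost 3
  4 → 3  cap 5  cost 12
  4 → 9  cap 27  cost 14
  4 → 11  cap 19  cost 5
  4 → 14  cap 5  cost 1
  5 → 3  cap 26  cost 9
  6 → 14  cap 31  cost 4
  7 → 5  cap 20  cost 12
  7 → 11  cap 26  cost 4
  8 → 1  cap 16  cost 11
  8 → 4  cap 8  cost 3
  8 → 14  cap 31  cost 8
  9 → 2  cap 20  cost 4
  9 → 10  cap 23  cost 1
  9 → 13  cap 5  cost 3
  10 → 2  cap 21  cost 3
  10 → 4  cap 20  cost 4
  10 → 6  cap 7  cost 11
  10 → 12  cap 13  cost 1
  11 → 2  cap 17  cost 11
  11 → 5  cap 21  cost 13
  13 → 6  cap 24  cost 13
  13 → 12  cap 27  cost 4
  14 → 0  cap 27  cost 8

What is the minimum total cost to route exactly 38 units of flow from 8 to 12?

shortest-cost path #1: 8→4→9→10→12 push 8 @ unit cost 19 (adds 152)
shortest-cost path #2: 8→14→0→9→10→12 push 5 @ unit cost 29 (adds 145)
shortest-cost path #3: 8→14→0→13→12 push 22 @ unit cost 29 (adds 638)
shortest-cost path #4: 8→1→7→11→2→12 push 3 @ unit cost 36 (adds 108)
total cost = 1043

Minimum cost for 38 units: 1043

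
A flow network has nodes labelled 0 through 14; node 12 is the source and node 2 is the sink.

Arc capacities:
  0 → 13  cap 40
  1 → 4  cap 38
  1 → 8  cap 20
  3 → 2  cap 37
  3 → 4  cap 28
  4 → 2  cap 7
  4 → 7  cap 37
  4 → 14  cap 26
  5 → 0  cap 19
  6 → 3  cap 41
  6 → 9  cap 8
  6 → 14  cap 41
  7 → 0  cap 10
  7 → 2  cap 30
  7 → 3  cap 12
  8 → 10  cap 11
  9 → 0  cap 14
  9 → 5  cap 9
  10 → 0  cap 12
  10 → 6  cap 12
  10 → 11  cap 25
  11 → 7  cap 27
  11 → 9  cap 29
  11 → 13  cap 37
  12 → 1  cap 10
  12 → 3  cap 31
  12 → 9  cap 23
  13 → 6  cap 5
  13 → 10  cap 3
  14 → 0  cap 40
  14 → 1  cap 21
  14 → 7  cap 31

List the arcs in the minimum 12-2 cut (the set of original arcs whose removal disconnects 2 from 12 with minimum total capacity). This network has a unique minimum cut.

augment #1: 12→3→2 push 31
augment #2: 12→1→4→2 push 7
augment #3: 12→1→4→7→2 push 3
augment #4: 12→9→0→13→6→3→2 push 5
augment #5: 12→9→0→13→10→6→3→2 push 1
augment #6: 12→9→0→13→10→11→7→2 push 2
max flow = 49; residual-reachable set from 12 gives S-side
cut edges (S→T): {(12,1), (12,3), (13,6), (13,10)} total cap 49

Min-cut arcs: {(12,1), (12,3), (13,6), (13,10)} (total capacity 49)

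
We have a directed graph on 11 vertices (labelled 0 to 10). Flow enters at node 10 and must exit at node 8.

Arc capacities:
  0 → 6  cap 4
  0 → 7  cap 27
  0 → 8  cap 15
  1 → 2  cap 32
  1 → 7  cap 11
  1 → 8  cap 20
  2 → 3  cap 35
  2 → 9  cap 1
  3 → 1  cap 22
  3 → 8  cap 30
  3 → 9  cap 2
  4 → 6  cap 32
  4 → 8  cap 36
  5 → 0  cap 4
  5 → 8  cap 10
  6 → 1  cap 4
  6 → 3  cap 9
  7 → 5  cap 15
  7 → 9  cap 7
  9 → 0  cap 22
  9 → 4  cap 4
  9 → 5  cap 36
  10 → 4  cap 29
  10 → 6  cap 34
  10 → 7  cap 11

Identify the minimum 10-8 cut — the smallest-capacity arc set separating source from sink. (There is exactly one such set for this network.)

Min-cut arcs: {(6,1), (6,3), (10,4), (10,7)} (total capacity 53)

augment #1: 10→4→8 push 29
augment #2: 10→6→1→8 push 4
augment #3: 10→6→3→8 push 9
augment #4: 10→7→5→8 push 10
augment #5: 10→7→5→0→8 push 1
max flow = 53; residual-reachable set from 10 gives S-side
cut edges (S→T): {(6,1), (6,3), (10,4), (10,7)} total cap 53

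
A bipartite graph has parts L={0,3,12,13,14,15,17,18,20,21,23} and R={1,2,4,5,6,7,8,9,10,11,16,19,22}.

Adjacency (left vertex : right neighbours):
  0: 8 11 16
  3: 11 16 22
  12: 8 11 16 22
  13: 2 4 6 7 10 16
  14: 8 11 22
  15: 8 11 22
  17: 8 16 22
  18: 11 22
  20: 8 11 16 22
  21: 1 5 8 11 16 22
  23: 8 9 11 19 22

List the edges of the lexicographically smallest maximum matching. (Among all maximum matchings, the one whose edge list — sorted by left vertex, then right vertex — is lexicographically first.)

|M| = 7 (so the lex-smallest maximum matching has 7 edges)
process left vertices in ascending order; for each, take the smallest-labelled available neighbour that still permits 7 edges overall, or leave it unmatched if none does
lex-smallest matching: {0-8, 3-11, 12-16, 13-2, 14-22, 21-1, 23-9}

Lex-smallest maximum matching: {(0,8), (3,11), (12,16), (13,2), (14,22), (21,1), (23,9)}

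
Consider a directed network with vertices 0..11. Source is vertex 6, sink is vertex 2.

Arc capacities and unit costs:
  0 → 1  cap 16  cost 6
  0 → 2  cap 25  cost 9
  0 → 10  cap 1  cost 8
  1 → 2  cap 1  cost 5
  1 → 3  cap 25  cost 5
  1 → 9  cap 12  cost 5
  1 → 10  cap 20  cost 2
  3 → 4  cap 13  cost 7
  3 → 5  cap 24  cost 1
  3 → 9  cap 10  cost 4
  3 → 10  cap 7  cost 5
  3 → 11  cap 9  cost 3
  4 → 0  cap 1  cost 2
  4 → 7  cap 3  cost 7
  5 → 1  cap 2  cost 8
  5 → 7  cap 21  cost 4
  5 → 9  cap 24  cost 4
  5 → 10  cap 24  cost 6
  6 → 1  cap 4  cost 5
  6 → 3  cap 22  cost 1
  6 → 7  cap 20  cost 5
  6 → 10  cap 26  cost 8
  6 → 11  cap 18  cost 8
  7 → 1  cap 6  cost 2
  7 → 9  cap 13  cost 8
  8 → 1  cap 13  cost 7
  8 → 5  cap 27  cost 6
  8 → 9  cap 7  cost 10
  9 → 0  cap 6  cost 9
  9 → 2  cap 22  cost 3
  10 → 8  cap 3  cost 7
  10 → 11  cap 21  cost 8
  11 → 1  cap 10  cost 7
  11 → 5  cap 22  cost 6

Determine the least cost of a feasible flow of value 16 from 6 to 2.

Minimum cost for 16 units: 134

shortest-cost path #1: 6→3→9→2 push 10 @ unit cost 8 (adds 80)
shortest-cost path #2: 6→3→5→9→2 push 6 @ unit cost 9 (adds 54)
total cost = 134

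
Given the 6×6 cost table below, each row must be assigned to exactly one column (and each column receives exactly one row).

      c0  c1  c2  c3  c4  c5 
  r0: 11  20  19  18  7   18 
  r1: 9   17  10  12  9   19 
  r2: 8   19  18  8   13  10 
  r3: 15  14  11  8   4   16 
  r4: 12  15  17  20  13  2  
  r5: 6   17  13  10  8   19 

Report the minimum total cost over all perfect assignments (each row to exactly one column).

Minimum assignment cost: 47

optimal assignment: row0→col4 (cost 7), row1→col2 (cost 10), row2→col3 (cost 8), row3→col1 (cost 14), row4→col5 (cost 2), row5→col0 (cost 6)
total = 7 + 10 + 8 + 14 + 2 + 6 = 47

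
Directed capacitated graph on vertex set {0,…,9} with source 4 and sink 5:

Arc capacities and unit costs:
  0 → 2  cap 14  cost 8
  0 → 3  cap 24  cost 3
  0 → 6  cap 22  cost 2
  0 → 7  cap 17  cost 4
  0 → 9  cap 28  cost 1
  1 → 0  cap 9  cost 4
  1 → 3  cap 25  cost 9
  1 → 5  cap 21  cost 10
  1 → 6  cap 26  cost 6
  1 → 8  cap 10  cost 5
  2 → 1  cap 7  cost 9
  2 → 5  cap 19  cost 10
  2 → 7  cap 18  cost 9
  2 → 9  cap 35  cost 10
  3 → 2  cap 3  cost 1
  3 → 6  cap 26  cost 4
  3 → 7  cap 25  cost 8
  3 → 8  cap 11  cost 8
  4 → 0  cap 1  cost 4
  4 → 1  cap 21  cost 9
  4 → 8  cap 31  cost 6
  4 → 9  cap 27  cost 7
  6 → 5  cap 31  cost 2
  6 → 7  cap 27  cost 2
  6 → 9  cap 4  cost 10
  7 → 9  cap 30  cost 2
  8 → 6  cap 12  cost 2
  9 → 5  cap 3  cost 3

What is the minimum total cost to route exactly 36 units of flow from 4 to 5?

Minimum cost for 36 units: 502

shortest-cost path #1: 4→0→6→5 push 1 @ unit cost 8 (adds 8)
shortest-cost path #2: 4→9→5 push 3 @ unit cost 10 (adds 30)
shortest-cost path #3: 4→8→6→5 push 12 @ unit cost 10 (adds 120)
shortest-cost path #4: 4→1→6→5 push 18 @ unit cost 17 (adds 306)
shortest-cost path #5: 4→1→5 push 2 @ unit cost 19 (adds 38)
total cost = 502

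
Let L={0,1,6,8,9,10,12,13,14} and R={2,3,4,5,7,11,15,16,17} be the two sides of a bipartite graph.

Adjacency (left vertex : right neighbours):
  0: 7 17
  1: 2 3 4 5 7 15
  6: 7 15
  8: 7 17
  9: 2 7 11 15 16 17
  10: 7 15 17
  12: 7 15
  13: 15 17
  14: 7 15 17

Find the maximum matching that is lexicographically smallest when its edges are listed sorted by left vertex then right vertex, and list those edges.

Lex-smallest maximum matching: {(0,7), (1,2), (6,15), (8,17), (9,11)}

|M| = 5 (so the lex-smallest maximum matching has 5 edges)
process left vertices in ascending order; for each, take the smallest-labelled available neighbour that still permits 5 edges overall, or leave it unmatched if none does
lex-smallest matching: {0-7, 1-2, 6-15, 8-17, 9-11}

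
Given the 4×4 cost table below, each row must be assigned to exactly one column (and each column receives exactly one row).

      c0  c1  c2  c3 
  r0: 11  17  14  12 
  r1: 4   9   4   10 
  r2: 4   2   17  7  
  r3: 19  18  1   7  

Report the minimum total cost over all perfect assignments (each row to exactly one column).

Minimum assignment cost: 19

optimal assignment: row0→col3 (cost 12), row1→col0 (cost 4), row2→col1 (cost 2), row3→col2 (cost 1)
total = 12 + 4 + 2 + 1 = 19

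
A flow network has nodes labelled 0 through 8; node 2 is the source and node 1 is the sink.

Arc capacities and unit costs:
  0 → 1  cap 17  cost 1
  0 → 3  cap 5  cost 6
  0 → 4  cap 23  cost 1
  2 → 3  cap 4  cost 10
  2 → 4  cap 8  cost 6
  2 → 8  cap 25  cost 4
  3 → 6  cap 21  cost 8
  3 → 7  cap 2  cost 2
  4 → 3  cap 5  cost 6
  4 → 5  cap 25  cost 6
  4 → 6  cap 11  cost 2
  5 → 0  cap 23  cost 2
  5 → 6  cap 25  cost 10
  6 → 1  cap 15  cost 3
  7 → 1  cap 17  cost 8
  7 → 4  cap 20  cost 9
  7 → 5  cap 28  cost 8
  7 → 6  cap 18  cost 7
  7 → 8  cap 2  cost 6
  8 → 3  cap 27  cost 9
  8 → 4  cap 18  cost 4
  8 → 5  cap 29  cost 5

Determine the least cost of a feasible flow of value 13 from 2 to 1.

shortest-cost path #1: 2→4→6→1 push 8 @ unit cost 11 (adds 88)
shortest-cost path #2: 2→8→5→0→1 push 5 @ unit cost 12 (adds 60)
total cost = 148

Minimum cost for 13 units: 148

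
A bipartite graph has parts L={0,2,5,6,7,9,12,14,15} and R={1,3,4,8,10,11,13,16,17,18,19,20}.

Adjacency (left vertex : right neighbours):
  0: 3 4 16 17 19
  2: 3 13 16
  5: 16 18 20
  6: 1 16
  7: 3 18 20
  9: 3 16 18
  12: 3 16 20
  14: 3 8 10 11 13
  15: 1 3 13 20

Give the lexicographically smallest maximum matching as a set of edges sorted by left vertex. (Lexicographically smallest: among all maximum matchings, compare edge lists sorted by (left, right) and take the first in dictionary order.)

Lex-smallest maximum matching: {(0,4), (2,3), (5,16), (6,1), (7,18), (12,20), (14,8), (15,13)}

|M| = 8 (so the lex-smallest maximum matching has 8 edges)
process left vertices in ascending order; for each, take the smallest-labelled available neighbour that still permits 8 edges overall, or leave it unmatched if none does
lex-smallest matching: {0-4, 2-3, 5-16, 6-1, 7-18, 12-20, 14-8, 15-13}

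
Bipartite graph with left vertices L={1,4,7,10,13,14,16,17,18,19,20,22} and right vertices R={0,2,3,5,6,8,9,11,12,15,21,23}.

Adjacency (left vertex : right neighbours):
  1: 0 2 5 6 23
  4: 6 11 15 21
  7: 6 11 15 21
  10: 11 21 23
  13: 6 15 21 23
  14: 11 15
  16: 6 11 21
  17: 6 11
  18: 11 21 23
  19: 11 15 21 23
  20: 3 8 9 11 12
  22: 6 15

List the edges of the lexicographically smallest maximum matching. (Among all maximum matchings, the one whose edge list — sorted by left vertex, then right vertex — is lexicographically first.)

|M| = 7 (so the lex-smallest maximum matching has 7 edges)
process left vertices in ascending order; for each, take the smallest-labelled available neighbour that still permits 7 edges overall, or leave it unmatched if none does
lex-smallest matching: {1-0, 4-6, 7-11, 10-21, 13-15, 18-23, 20-3}

Lex-smallest maximum matching: {(1,0), (4,6), (7,11), (10,21), (13,15), (18,23), (20,3)}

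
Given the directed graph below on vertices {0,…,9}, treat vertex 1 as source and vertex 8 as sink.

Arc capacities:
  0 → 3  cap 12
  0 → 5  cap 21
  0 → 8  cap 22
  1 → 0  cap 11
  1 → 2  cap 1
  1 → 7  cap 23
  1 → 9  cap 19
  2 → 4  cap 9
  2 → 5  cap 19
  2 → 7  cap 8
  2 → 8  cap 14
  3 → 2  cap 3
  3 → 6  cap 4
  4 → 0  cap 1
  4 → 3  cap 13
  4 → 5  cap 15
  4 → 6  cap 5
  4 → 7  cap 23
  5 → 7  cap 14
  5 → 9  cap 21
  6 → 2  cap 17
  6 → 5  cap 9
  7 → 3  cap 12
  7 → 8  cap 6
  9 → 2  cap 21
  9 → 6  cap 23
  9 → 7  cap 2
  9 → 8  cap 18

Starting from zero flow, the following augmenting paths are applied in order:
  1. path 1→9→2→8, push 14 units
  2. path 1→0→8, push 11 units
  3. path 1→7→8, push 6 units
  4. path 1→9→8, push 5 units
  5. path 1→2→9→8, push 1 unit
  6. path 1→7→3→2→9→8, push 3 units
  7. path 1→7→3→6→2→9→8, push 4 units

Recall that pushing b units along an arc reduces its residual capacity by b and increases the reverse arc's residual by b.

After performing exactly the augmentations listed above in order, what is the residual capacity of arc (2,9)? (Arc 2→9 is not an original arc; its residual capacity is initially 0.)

after path 1 (1→9→2→8, push 14): res(2,9)=14
after path 2 (1→0→8, push 11): res(2,9)=14
after path 3 (1→7→8, push 6): res(2,9)=14
after path 4 (1→9→8, push 5): res(2,9)=14
after path 5 (1→2→9→8, push 1): res(2,9)=13
after path 6 (1→7→3→2→9→8, push 3): res(2,9)=10
after path 7 (1→7→3→6→2→9→8, push 4): res(2,9)=6

Residual capacity of (2,9): 6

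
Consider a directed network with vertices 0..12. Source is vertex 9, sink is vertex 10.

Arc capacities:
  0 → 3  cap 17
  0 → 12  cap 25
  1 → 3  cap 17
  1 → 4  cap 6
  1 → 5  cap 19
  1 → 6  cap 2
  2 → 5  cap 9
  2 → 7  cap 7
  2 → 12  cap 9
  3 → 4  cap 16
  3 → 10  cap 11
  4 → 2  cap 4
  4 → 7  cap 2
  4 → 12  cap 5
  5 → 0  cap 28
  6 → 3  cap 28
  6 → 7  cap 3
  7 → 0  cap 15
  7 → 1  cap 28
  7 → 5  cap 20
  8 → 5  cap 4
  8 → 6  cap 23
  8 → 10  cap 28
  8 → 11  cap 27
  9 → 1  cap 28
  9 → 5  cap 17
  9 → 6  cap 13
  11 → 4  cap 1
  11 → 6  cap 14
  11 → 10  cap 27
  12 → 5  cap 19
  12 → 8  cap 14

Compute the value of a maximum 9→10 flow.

Maximum flow value: 25

augment #1: 9→1→3→10 bottleneck 11, total now 11
augment #2: 9→1→4→12→8→10 bottleneck 5, total now 16
augment #3: 9→5→0→12→8→10 bottleneck 9, total now 25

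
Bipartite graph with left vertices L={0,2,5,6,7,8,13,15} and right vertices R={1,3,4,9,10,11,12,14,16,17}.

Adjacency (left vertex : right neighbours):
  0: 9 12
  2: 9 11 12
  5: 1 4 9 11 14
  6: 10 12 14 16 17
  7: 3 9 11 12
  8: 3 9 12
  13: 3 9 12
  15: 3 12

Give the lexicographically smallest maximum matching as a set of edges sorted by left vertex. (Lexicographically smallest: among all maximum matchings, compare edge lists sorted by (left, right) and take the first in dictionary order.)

Lex-smallest maximum matching: {(0,9), (2,11), (5,1), (6,10), (7,3), (8,12)}

|M| = 6 (so the lex-smallest maximum matching has 6 edges)
process left vertices in ascending order; for each, take the smallest-labelled available neighbour that still permits 6 edges overall, or leave it unmatched if none does
lex-smallest matching: {0-9, 2-11, 5-1, 6-10, 7-3, 8-12}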